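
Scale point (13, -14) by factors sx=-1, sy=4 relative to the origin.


Scaling: (x*sx, y*sy) = (13*-1, -14*4) = (-13, -56)

(-13, -56)


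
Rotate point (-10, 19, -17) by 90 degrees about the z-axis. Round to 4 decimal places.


x' = -10*cos(90) - 19*sin(90) = -19
y' = -10*sin(90) + 19*cos(90) = -10
z' = -17

(-19, -10, -17)


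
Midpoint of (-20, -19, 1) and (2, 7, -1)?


Midpoint = ((-20+2)/2, (-19+7)/2, (1+-1)/2) = (-9, -6, 0)

(-9, -6, 0)


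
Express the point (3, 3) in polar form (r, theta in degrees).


r = sqrt(3^2 + 3^2) = 4.2426
theta = atan2(3, 3) = 45 degrees

r = 4.2426, theta = 45 degrees


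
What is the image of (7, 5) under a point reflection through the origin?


Reflection through origin: (x, y) -> (-x, -y)
(7, 5) -> (-7, -5)

(-7, -5)


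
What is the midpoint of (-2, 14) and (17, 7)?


Midpoint = ((-2+17)/2, (14+7)/2) = (7.5, 10.5)

(7.5, 10.5)


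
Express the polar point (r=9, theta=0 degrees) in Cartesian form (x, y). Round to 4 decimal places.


x = 9 * cos(0) = 9
y = 9 * sin(0) = 0

(9, 0)


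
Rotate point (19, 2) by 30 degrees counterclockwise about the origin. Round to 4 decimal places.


x' = 19*cos(30) - 2*sin(30) = 15.4545
y' = 19*sin(30) + 2*cos(30) = 11.2321

(15.4545, 11.2321)


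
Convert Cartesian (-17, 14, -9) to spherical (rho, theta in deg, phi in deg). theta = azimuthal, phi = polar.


rho = sqrt((-17)^2 + 14^2 + (-9)^2) = 23.7908
theta = atan2(14, -17) = 140.5275 deg
phi = acos(-9/23.7908) = 112.2283 deg

rho = 23.7908, theta = 140.5275 deg, phi = 112.2283 deg


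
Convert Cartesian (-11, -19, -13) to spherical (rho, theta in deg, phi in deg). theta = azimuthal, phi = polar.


rho = sqrt((-11)^2 + (-19)^2 + (-13)^2) = 25.5147
theta = atan2(-19, -11) = 239.9314 deg
phi = acos(-13/25.5147) = 120.6312 deg

rho = 25.5147, theta = 239.9314 deg, phi = 120.6312 deg


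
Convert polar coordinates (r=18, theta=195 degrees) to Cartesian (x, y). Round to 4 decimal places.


x = 18 * cos(195) = -17.3867
y = 18 * sin(195) = -4.6587

(-17.3867, -4.6587)


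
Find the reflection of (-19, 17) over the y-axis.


Reflection across y-axis: (x, y) -> (-x, y)
(-19, 17) -> (19, 17)

(19, 17)


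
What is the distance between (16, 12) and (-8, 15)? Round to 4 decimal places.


d = sqrt((-8-16)^2 + (15-12)^2) = 24.1868

24.1868


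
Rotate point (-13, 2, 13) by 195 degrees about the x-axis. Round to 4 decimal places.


x' = -13
y' = 2*cos(195) - 13*sin(195) = 1.4328
z' = 2*sin(195) + 13*cos(195) = -13.0747

(-13, 1.4328, -13.0747)


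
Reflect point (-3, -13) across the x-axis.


Reflection across x-axis: (x, y) -> (x, -y)
(-3, -13) -> (-3, 13)

(-3, 13)


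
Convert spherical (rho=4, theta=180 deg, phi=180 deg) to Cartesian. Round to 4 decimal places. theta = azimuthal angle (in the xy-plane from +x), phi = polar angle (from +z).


x = 4 * sin(180) * cos(180) = 0
y = 4 * sin(180) * sin(180) = 0
z = 4 * cos(180) = -4

(0, 0, -4)


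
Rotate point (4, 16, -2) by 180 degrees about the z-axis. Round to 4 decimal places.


x' = 4*cos(180) - 16*sin(180) = -4
y' = 4*sin(180) + 16*cos(180) = -16
z' = -2

(-4, -16, -2)


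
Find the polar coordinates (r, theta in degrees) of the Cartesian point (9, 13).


r = sqrt(9^2 + 13^2) = 15.8114
theta = atan2(13, 9) = 55.3048 degrees

r = 15.8114, theta = 55.3048 degrees


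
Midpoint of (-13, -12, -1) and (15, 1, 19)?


Midpoint = ((-13+15)/2, (-12+1)/2, (-1+19)/2) = (1, -5.5, 9)

(1, -5.5, 9)


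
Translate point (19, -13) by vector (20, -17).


Translation: (x+dx, y+dy) = (19+20, -13+-17) = (39, -30)

(39, -30)


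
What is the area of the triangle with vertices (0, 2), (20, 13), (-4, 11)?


Area = |x1(y2-y3) + x2(y3-y1) + x3(y1-y2)| / 2
= |0*(13-11) + 20*(11-2) + -4*(2-13)| / 2
= 112

112


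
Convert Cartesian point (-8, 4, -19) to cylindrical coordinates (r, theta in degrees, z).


r = sqrt((-8)^2 + 4^2) = 8.9443
theta = atan2(4, -8) = 153.4349 deg
z = -19

r = 8.9443, theta = 153.4349 deg, z = -19


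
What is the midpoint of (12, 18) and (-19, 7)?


Midpoint = ((12+-19)/2, (18+7)/2) = (-3.5, 12.5)

(-3.5, 12.5)


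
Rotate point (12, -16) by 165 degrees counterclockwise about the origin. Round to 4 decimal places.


x' = 12*cos(165) - -16*sin(165) = -7.45
y' = 12*sin(165) + -16*cos(165) = 18.5606

(-7.45, 18.5606)


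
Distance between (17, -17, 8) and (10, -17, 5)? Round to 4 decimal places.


d = sqrt((10-17)^2 + (-17--17)^2 + (5-8)^2) = 7.6158

7.6158


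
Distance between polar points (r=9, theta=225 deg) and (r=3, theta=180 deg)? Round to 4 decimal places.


d = sqrt(r1^2 + r2^2 - 2*r1*r2*cos(t2-t1))
d = sqrt(9^2 + 3^2 - 2*9*3*cos(180-225)) = 7.1983

7.1983


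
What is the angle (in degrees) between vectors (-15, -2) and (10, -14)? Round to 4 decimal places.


dot = -15*10 + -2*-14 = -122
|u| = 15.1327, |v| = 17.2047
cos(angle) = -0.4686
angle = 117.943 degrees

117.943 degrees


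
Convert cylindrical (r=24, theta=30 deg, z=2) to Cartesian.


x = 24 * cos(30) = 20.7846
y = 24 * sin(30) = 12
z = 2

(20.7846, 12, 2)


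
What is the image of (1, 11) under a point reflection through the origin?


Reflection through origin: (x, y) -> (-x, -y)
(1, 11) -> (-1, -11)

(-1, -11)


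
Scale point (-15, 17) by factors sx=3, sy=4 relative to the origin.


Scaling: (x*sx, y*sy) = (-15*3, 17*4) = (-45, 68)

(-45, 68)


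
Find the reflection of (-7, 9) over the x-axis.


Reflection across x-axis: (x, y) -> (x, -y)
(-7, 9) -> (-7, -9)

(-7, -9)


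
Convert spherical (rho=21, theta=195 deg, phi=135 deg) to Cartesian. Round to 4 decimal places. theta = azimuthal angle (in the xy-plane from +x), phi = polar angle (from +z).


x = 21 * sin(135) * cos(195) = -14.3433
y = 21 * sin(135) * sin(195) = -3.8433
z = 21 * cos(135) = -14.8492

(-14.3433, -3.8433, -14.8492)


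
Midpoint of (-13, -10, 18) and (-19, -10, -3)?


Midpoint = ((-13+-19)/2, (-10+-10)/2, (18+-3)/2) = (-16, -10, 7.5)

(-16, -10, 7.5)


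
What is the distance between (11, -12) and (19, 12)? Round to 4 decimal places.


d = sqrt((19-11)^2 + (12--12)^2) = 25.2982

25.2982


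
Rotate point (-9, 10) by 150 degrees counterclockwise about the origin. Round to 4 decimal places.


x' = -9*cos(150) - 10*sin(150) = 2.7942
y' = -9*sin(150) + 10*cos(150) = -13.1603

(2.7942, -13.1603)


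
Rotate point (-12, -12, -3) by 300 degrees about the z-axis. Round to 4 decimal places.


x' = -12*cos(300) - -12*sin(300) = -16.3923
y' = -12*sin(300) + -12*cos(300) = 4.3923
z' = -3

(-16.3923, 4.3923, -3)


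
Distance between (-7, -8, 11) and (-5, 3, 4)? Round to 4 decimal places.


d = sqrt((-5--7)^2 + (3--8)^2 + (4-11)^2) = 13.1909

13.1909


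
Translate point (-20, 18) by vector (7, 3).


Translation: (x+dx, y+dy) = (-20+7, 18+3) = (-13, 21)

(-13, 21)


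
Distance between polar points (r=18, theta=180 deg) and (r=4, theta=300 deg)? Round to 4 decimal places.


d = sqrt(r1^2 + r2^2 - 2*r1*r2*cos(t2-t1))
d = sqrt(18^2 + 4^2 - 2*18*4*cos(300-180)) = 20.2978

20.2978


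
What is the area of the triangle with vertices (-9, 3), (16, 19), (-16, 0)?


Area = |x1(y2-y3) + x2(y3-y1) + x3(y1-y2)| / 2
= |-9*(19-0) + 16*(0-3) + -16*(3-19)| / 2
= 18.5

18.5


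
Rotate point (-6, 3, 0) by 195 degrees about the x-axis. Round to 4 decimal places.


x' = -6
y' = 3*cos(195) - 0*sin(195) = -2.8978
z' = 3*sin(195) + 0*cos(195) = -0.7765

(-6, -2.8978, -0.7765)


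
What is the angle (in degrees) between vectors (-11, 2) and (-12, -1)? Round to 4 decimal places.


dot = -11*-12 + 2*-1 = 130
|u| = 11.1803, |v| = 12.0416
cos(angle) = 0.9656
angle = 15.0685 degrees

15.0685 degrees


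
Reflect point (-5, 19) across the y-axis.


Reflection across y-axis: (x, y) -> (-x, y)
(-5, 19) -> (5, 19)

(5, 19)


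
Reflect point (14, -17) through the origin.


Reflection through origin: (x, y) -> (-x, -y)
(14, -17) -> (-14, 17)

(-14, 17)


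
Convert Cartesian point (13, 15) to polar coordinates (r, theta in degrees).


r = sqrt(13^2 + 15^2) = 19.8494
theta = atan2(15, 13) = 49.0856 degrees

r = 19.8494, theta = 49.0856 degrees


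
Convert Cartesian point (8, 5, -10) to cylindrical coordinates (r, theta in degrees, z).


r = sqrt(8^2 + 5^2) = 9.434
theta = atan2(5, 8) = 32.0054 deg
z = -10

r = 9.434, theta = 32.0054 deg, z = -10


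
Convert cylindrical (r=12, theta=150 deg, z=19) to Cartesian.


x = 12 * cos(150) = -10.3923
y = 12 * sin(150) = 6
z = 19

(-10.3923, 6, 19)


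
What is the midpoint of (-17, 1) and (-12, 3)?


Midpoint = ((-17+-12)/2, (1+3)/2) = (-14.5, 2)

(-14.5, 2)


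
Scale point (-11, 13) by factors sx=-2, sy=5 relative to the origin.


Scaling: (x*sx, y*sy) = (-11*-2, 13*5) = (22, 65)

(22, 65)


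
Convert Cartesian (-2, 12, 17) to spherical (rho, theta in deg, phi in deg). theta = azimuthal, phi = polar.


rho = sqrt((-2)^2 + 12^2 + 17^2) = 20.9045
theta = atan2(12, -2) = 99.4623 deg
phi = acos(17/20.9045) = 35.5882 deg

rho = 20.9045, theta = 99.4623 deg, phi = 35.5882 deg


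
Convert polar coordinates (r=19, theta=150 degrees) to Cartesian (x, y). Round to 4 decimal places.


x = 19 * cos(150) = -16.4545
y = 19 * sin(150) = 9.5

(-16.4545, 9.5)


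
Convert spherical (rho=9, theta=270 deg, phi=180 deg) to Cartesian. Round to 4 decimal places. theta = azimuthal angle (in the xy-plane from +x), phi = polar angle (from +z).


x = 9 * sin(180) * cos(270) = 0
y = 9 * sin(180) * sin(270) = 0
z = 9 * cos(180) = -9

(0, 0, -9)


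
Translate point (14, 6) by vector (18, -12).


Translation: (x+dx, y+dy) = (14+18, 6+-12) = (32, -6)

(32, -6)


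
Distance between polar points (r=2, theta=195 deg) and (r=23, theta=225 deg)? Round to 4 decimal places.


d = sqrt(r1^2 + r2^2 - 2*r1*r2*cos(t2-t1))
d = sqrt(2^2 + 23^2 - 2*2*23*cos(225-195)) = 21.2914

21.2914


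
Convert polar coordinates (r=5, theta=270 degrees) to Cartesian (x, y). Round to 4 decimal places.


x = 5 * cos(270) = 0
y = 5 * sin(270) = -5

(0, -5)


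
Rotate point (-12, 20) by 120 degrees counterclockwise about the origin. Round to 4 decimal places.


x' = -12*cos(120) - 20*sin(120) = -11.3205
y' = -12*sin(120) + 20*cos(120) = -20.3923

(-11.3205, -20.3923)


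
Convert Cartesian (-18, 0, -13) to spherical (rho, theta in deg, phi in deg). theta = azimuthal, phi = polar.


rho = sqrt((-18)^2 + 0^2 + (-13)^2) = 22.2036
theta = atan2(0, -18) = 180 deg
phi = acos(-13/22.2036) = 125.8377 deg

rho = 22.2036, theta = 180 deg, phi = 125.8377 deg


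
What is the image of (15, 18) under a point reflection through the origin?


Reflection through origin: (x, y) -> (-x, -y)
(15, 18) -> (-15, -18)

(-15, -18)


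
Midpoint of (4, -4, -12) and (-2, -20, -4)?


Midpoint = ((4+-2)/2, (-4+-20)/2, (-12+-4)/2) = (1, -12, -8)

(1, -12, -8)


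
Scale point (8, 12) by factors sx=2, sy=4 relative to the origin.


Scaling: (x*sx, y*sy) = (8*2, 12*4) = (16, 48)

(16, 48)


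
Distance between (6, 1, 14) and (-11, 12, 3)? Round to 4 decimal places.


d = sqrt((-11-6)^2 + (12-1)^2 + (3-14)^2) = 23.0434

23.0434


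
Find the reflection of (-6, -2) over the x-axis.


Reflection across x-axis: (x, y) -> (x, -y)
(-6, -2) -> (-6, 2)

(-6, 2)


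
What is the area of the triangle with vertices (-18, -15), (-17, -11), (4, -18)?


Area = |x1(y2-y3) + x2(y3-y1) + x3(y1-y2)| / 2
= |-18*(-11--18) + -17*(-18--15) + 4*(-15--11)| / 2
= 45.5

45.5


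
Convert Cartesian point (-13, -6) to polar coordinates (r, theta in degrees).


r = sqrt((-13)^2 + (-6)^2) = 14.3178
theta = atan2(-6, -13) = 204.7751 degrees

r = 14.3178, theta = 204.7751 degrees


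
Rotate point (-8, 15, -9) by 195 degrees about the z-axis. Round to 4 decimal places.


x' = -8*cos(195) - 15*sin(195) = 11.6097
y' = -8*sin(195) + 15*cos(195) = -12.4183
z' = -9

(11.6097, -12.4183, -9)


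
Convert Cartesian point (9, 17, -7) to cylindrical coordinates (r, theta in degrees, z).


r = sqrt(9^2 + 17^2) = 19.2354
theta = atan2(17, 9) = 62.1027 deg
z = -7

r = 19.2354, theta = 62.1027 deg, z = -7


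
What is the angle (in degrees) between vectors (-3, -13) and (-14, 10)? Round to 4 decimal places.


dot = -3*-14 + -13*10 = -88
|u| = 13.3417, |v| = 17.2047
cos(angle) = -0.3834
angle = 112.5431 degrees

112.5431 degrees


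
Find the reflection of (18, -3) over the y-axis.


Reflection across y-axis: (x, y) -> (-x, y)
(18, -3) -> (-18, -3)

(-18, -3)


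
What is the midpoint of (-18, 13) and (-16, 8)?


Midpoint = ((-18+-16)/2, (13+8)/2) = (-17, 10.5)

(-17, 10.5)


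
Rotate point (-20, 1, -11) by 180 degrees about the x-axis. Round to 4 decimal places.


x' = -20
y' = 1*cos(180) - -11*sin(180) = -1
z' = 1*sin(180) + -11*cos(180) = 11

(-20, -1, 11)


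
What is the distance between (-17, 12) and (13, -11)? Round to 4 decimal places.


d = sqrt((13--17)^2 + (-11-12)^2) = 37.8021

37.8021


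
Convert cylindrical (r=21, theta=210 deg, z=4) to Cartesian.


x = 21 * cos(210) = -18.1865
y = 21 * sin(210) = -10.5
z = 4

(-18.1865, -10.5, 4)


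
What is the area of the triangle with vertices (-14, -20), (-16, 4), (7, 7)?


Area = |x1(y2-y3) + x2(y3-y1) + x3(y1-y2)| / 2
= |-14*(4-7) + -16*(7--20) + 7*(-20-4)| / 2
= 279

279


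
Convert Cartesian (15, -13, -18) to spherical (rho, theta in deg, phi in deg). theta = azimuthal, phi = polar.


rho = sqrt(15^2 + (-13)^2 + (-18)^2) = 26.7955
theta = atan2(-13, 15) = 319.0856 deg
phi = acos(-18/26.7955) = 132.2026 deg

rho = 26.7955, theta = 319.0856 deg, phi = 132.2026 deg


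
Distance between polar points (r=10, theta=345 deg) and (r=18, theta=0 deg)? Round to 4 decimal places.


d = sqrt(r1^2 + r2^2 - 2*r1*r2*cos(t2-t1))
d = sqrt(10^2 + 18^2 - 2*10*18*cos(0-345)) = 8.7331

8.7331


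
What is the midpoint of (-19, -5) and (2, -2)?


Midpoint = ((-19+2)/2, (-5+-2)/2) = (-8.5, -3.5)

(-8.5, -3.5)


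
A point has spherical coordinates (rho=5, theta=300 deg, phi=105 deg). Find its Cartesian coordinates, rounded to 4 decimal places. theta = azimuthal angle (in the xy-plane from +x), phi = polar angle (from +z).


x = 5 * sin(105) * cos(300) = 2.4148
y = 5 * sin(105) * sin(300) = -4.1826
z = 5 * cos(105) = -1.2941

(2.4148, -4.1826, -1.2941)


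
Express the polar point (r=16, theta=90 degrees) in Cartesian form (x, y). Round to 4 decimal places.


x = 16 * cos(90) = 0
y = 16 * sin(90) = 16

(0, 16)


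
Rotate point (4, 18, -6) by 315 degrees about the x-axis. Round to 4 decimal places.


x' = 4
y' = 18*cos(315) - -6*sin(315) = 8.4853
z' = 18*sin(315) + -6*cos(315) = -16.9706

(4, 8.4853, -16.9706)


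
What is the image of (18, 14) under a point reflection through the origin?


Reflection through origin: (x, y) -> (-x, -y)
(18, 14) -> (-18, -14)

(-18, -14)


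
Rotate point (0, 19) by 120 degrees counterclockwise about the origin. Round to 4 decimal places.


x' = 0*cos(120) - 19*sin(120) = -16.4545
y' = 0*sin(120) + 19*cos(120) = -9.5

(-16.4545, -9.5)


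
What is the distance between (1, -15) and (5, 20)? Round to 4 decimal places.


d = sqrt((5-1)^2 + (20--15)^2) = 35.2278

35.2278


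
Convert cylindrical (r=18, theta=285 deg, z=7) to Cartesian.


x = 18 * cos(285) = 4.6587
y = 18 * sin(285) = -17.3867
z = 7

(4.6587, -17.3867, 7)


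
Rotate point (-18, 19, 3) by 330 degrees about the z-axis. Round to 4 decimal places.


x' = -18*cos(330) - 19*sin(330) = -6.0885
y' = -18*sin(330) + 19*cos(330) = 25.4545
z' = 3

(-6.0885, 25.4545, 3)


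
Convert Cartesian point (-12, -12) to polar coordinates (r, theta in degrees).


r = sqrt((-12)^2 + (-12)^2) = 16.9706
theta = atan2(-12, -12) = 225 degrees

r = 16.9706, theta = 225 degrees


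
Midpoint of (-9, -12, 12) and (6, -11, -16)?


Midpoint = ((-9+6)/2, (-12+-11)/2, (12+-16)/2) = (-1.5, -11.5, -2)

(-1.5, -11.5, -2)


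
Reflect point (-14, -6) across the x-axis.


Reflection across x-axis: (x, y) -> (x, -y)
(-14, -6) -> (-14, 6)

(-14, 6)


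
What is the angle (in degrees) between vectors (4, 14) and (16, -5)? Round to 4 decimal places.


dot = 4*16 + 14*-5 = -6
|u| = 14.5602, |v| = 16.7631
cos(angle) = -0.0246
angle = 91.4086 degrees

91.4086 degrees


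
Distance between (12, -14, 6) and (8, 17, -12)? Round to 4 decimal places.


d = sqrt((8-12)^2 + (17--14)^2 + (-12-6)^2) = 36.0694

36.0694


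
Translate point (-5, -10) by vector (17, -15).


Translation: (x+dx, y+dy) = (-5+17, -10+-15) = (12, -25)

(12, -25)


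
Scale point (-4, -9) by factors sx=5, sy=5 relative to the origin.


Scaling: (x*sx, y*sy) = (-4*5, -9*5) = (-20, -45)

(-20, -45)


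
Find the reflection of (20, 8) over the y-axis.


Reflection across y-axis: (x, y) -> (-x, y)
(20, 8) -> (-20, 8)

(-20, 8)


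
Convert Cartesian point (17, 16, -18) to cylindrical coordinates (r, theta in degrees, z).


r = sqrt(17^2 + 16^2) = 23.3452
theta = atan2(16, 17) = 43.2643 deg
z = -18

r = 23.3452, theta = 43.2643 deg, z = -18


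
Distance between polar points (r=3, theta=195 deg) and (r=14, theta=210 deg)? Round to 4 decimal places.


d = sqrt(r1^2 + r2^2 - 2*r1*r2*cos(t2-t1))
d = sqrt(3^2 + 14^2 - 2*3*14*cos(210-195)) = 11.1293

11.1293


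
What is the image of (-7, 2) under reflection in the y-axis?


Reflection across y-axis: (x, y) -> (-x, y)
(-7, 2) -> (7, 2)

(7, 2)


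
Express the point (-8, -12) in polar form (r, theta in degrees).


r = sqrt((-8)^2 + (-12)^2) = 14.4222
theta = atan2(-12, -8) = 236.3099 degrees

r = 14.4222, theta = 236.3099 degrees


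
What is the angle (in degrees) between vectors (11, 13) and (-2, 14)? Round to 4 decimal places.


dot = 11*-2 + 13*14 = 160
|u| = 17.0294, |v| = 14.1421
cos(angle) = 0.6644
angle = 48.3665 degrees

48.3665 degrees


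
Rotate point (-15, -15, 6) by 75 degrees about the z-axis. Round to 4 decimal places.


x' = -15*cos(75) - -15*sin(75) = 10.6066
y' = -15*sin(75) + -15*cos(75) = -18.3712
z' = 6

(10.6066, -18.3712, 6)


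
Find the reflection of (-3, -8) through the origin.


Reflection through origin: (x, y) -> (-x, -y)
(-3, -8) -> (3, 8)

(3, 8)


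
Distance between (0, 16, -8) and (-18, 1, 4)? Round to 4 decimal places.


d = sqrt((-18-0)^2 + (1-16)^2 + (4--8)^2) = 26.3249

26.3249


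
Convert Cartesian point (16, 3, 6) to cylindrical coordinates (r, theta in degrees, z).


r = sqrt(16^2 + 3^2) = 16.2788
theta = atan2(3, 16) = 10.6197 deg
z = 6

r = 16.2788, theta = 10.6197 deg, z = 6


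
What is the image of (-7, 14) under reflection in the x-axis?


Reflection across x-axis: (x, y) -> (x, -y)
(-7, 14) -> (-7, -14)

(-7, -14)


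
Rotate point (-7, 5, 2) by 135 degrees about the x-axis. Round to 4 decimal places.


x' = -7
y' = 5*cos(135) - 2*sin(135) = -4.9497
z' = 5*sin(135) + 2*cos(135) = 2.1213

(-7, -4.9497, 2.1213)


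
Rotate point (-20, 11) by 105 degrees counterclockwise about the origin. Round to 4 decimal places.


x' = -20*cos(105) - 11*sin(105) = -5.4488
y' = -20*sin(105) + 11*cos(105) = -22.1655

(-5.4488, -22.1655)


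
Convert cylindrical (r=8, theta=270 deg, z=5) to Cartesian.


x = 8 * cos(270) = 0
y = 8 * sin(270) = -8
z = 5

(0, -8, 5)


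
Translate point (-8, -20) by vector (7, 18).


Translation: (x+dx, y+dy) = (-8+7, -20+18) = (-1, -2)

(-1, -2)


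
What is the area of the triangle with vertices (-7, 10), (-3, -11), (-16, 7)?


Area = |x1(y2-y3) + x2(y3-y1) + x3(y1-y2)| / 2
= |-7*(-11-7) + -3*(7-10) + -16*(10--11)| / 2
= 100.5

100.5


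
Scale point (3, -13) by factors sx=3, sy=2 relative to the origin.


Scaling: (x*sx, y*sy) = (3*3, -13*2) = (9, -26)

(9, -26)


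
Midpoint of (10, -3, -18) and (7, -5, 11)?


Midpoint = ((10+7)/2, (-3+-5)/2, (-18+11)/2) = (8.5, -4, -3.5)

(8.5, -4, -3.5)


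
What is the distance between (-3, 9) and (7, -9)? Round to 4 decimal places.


d = sqrt((7--3)^2 + (-9-9)^2) = 20.5913

20.5913


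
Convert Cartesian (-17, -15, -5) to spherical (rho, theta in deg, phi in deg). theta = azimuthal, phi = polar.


rho = sqrt((-17)^2 + (-15)^2 + (-5)^2) = 23.2164
theta = atan2(-15, -17) = 221.4237 deg
phi = acos(-5/23.2164) = 102.437 deg

rho = 23.2164, theta = 221.4237 deg, phi = 102.437 deg


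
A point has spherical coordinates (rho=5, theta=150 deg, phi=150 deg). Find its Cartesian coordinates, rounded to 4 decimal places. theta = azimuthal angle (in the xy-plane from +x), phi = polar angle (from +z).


x = 5 * sin(150) * cos(150) = -2.1651
y = 5 * sin(150) * sin(150) = 1.25
z = 5 * cos(150) = -4.3301

(-2.1651, 1.25, -4.3301)


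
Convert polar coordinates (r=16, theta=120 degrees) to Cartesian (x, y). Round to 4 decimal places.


x = 16 * cos(120) = -8
y = 16 * sin(120) = 13.8564

(-8, 13.8564)


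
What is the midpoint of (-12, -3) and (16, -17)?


Midpoint = ((-12+16)/2, (-3+-17)/2) = (2, -10)

(2, -10)


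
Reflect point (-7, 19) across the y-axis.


Reflection across y-axis: (x, y) -> (-x, y)
(-7, 19) -> (7, 19)

(7, 19)


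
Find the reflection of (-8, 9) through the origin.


Reflection through origin: (x, y) -> (-x, -y)
(-8, 9) -> (8, -9)

(8, -9)


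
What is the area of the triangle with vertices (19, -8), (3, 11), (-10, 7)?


Area = |x1(y2-y3) + x2(y3-y1) + x3(y1-y2)| / 2
= |19*(11-7) + 3*(7--8) + -10*(-8-11)| / 2
= 155.5

155.5


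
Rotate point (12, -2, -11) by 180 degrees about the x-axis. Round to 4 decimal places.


x' = 12
y' = -2*cos(180) - -11*sin(180) = 2
z' = -2*sin(180) + -11*cos(180) = 11

(12, 2, 11)


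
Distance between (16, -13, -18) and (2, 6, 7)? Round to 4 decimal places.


d = sqrt((2-16)^2 + (6--13)^2 + (7--18)^2) = 34.3802

34.3802


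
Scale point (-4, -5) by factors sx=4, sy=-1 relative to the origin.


Scaling: (x*sx, y*sy) = (-4*4, -5*-1) = (-16, 5)

(-16, 5)


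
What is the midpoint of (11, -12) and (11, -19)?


Midpoint = ((11+11)/2, (-12+-19)/2) = (11, -15.5)

(11, -15.5)


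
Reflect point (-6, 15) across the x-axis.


Reflection across x-axis: (x, y) -> (x, -y)
(-6, 15) -> (-6, -15)

(-6, -15)


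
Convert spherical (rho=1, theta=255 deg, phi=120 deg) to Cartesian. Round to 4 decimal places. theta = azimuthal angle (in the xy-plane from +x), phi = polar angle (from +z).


x = 1 * sin(120) * cos(255) = -0.2241
y = 1 * sin(120) * sin(255) = -0.8365
z = 1 * cos(120) = -0.5

(-0.2241, -0.8365, -0.5)


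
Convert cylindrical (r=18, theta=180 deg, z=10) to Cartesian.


x = 18 * cos(180) = -18
y = 18 * sin(180) = 0
z = 10

(-18, 0, 10)


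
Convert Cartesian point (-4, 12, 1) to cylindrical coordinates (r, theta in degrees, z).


r = sqrt((-4)^2 + 12^2) = 12.6491
theta = atan2(12, -4) = 108.4349 deg
z = 1

r = 12.6491, theta = 108.4349 deg, z = 1


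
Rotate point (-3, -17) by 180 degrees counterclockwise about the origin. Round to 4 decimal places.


x' = -3*cos(180) - -17*sin(180) = 3
y' = -3*sin(180) + -17*cos(180) = 17

(3, 17)


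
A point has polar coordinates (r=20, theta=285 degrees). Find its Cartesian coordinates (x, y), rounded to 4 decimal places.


x = 20 * cos(285) = 5.1764
y = 20 * sin(285) = -19.3185

(5.1764, -19.3185)


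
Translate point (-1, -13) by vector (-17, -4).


Translation: (x+dx, y+dy) = (-1+-17, -13+-4) = (-18, -17)

(-18, -17)


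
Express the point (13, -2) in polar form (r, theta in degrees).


r = sqrt(13^2 + (-2)^2) = 13.1529
theta = atan2(-2, 13) = 351.2538 degrees

r = 13.1529, theta = 351.2538 degrees


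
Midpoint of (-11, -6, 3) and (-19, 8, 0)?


Midpoint = ((-11+-19)/2, (-6+8)/2, (3+0)/2) = (-15, 1, 1.5)

(-15, 1, 1.5)


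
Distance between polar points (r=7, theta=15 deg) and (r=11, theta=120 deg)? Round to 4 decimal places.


d = sqrt(r1^2 + r2^2 - 2*r1*r2*cos(t2-t1))
d = sqrt(7^2 + 11^2 - 2*7*11*cos(120-15)) = 14.4865

14.4865


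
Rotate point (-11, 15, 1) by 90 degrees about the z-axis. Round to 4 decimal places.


x' = -11*cos(90) - 15*sin(90) = -15
y' = -11*sin(90) + 15*cos(90) = -11
z' = 1

(-15, -11, 1)


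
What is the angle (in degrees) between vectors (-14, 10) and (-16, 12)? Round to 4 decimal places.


dot = -14*-16 + 10*12 = 344
|u| = 17.2047, |v| = 20
cos(angle) = 0.9997
angle = 1.3322 degrees

1.3322 degrees


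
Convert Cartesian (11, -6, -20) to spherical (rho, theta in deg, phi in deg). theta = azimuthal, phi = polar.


rho = sqrt(11^2 + (-6)^2 + (-20)^2) = 23.6008
theta = atan2(-6, 11) = 331.3895 deg
phi = acos(-20/23.6008) = 147.9329 deg

rho = 23.6008, theta = 331.3895 deg, phi = 147.9329 deg


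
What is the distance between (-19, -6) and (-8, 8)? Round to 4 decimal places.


d = sqrt((-8--19)^2 + (8--6)^2) = 17.8045

17.8045


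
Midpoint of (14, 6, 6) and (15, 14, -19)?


Midpoint = ((14+15)/2, (6+14)/2, (6+-19)/2) = (14.5, 10, -6.5)

(14.5, 10, -6.5)


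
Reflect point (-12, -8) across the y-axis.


Reflection across y-axis: (x, y) -> (-x, y)
(-12, -8) -> (12, -8)

(12, -8)


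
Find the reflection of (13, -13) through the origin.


Reflection through origin: (x, y) -> (-x, -y)
(13, -13) -> (-13, 13)

(-13, 13)


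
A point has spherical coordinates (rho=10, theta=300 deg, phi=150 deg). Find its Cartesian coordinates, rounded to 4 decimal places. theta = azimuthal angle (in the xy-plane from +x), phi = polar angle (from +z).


x = 10 * sin(150) * cos(300) = 2.5
y = 10 * sin(150) * sin(300) = -4.3301
z = 10 * cos(150) = -8.6603

(2.5, -4.3301, -8.6603)


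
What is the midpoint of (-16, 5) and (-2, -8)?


Midpoint = ((-16+-2)/2, (5+-8)/2) = (-9, -1.5)

(-9, -1.5)


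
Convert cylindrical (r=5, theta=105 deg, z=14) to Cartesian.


x = 5 * cos(105) = -1.2941
y = 5 * sin(105) = 4.8296
z = 14

(-1.2941, 4.8296, 14)


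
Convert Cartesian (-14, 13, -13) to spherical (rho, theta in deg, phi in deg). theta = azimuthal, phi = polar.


rho = sqrt((-14)^2 + 13^2 + (-13)^2) = 23.1084
theta = atan2(13, -14) = 137.1211 deg
phi = acos(-13/23.1084) = 124.2334 deg

rho = 23.1084, theta = 137.1211 deg, phi = 124.2334 deg


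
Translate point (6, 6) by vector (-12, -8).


Translation: (x+dx, y+dy) = (6+-12, 6+-8) = (-6, -2)

(-6, -2)


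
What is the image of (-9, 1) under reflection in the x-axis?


Reflection across x-axis: (x, y) -> (x, -y)
(-9, 1) -> (-9, -1)

(-9, -1)


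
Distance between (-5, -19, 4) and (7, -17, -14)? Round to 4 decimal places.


d = sqrt((7--5)^2 + (-17--19)^2 + (-14-4)^2) = 21.7256

21.7256


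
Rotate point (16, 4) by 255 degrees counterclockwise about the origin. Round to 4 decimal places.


x' = 16*cos(255) - 4*sin(255) = -0.2774
y' = 16*sin(255) + 4*cos(255) = -16.4901

(-0.2774, -16.4901)


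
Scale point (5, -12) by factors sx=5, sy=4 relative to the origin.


Scaling: (x*sx, y*sy) = (5*5, -12*4) = (25, -48)

(25, -48)


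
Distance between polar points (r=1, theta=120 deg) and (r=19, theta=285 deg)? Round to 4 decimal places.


d = sqrt(r1^2 + r2^2 - 2*r1*r2*cos(t2-t1))
d = sqrt(1^2 + 19^2 - 2*1*19*cos(285-120)) = 19.9676

19.9676


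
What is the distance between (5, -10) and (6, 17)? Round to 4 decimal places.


d = sqrt((6-5)^2 + (17--10)^2) = 27.0185

27.0185


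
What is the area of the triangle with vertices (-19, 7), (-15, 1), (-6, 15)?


Area = |x1(y2-y3) + x2(y3-y1) + x3(y1-y2)| / 2
= |-19*(1-15) + -15*(15-7) + -6*(7-1)| / 2
= 55

55


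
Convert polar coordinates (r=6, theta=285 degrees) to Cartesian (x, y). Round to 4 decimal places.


x = 6 * cos(285) = 1.5529
y = 6 * sin(285) = -5.7956

(1.5529, -5.7956)


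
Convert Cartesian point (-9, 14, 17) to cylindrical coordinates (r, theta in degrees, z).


r = sqrt((-9)^2 + 14^2) = 16.6433
theta = atan2(14, -9) = 122.7352 deg
z = 17

r = 16.6433, theta = 122.7352 deg, z = 17


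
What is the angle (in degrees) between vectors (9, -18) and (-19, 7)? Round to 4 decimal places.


dot = 9*-19 + -18*7 = -297
|u| = 20.1246, |v| = 20.2485
cos(angle) = -0.7288
angle = 136.7899 degrees

136.7899 degrees


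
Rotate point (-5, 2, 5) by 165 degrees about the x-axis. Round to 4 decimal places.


x' = -5
y' = 2*cos(165) - 5*sin(165) = -3.2259
z' = 2*sin(165) + 5*cos(165) = -4.312

(-5, -3.2259, -4.312)


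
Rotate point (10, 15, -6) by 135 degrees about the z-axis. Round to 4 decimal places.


x' = 10*cos(135) - 15*sin(135) = -17.6777
y' = 10*sin(135) + 15*cos(135) = -3.5355
z' = -6

(-17.6777, -3.5355, -6)


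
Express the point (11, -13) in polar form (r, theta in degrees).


r = sqrt(11^2 + (-13)^2) = 17.0294
theta = atan2(-13, 11) = 310.2364 degrees

r = 17.0294, theta = 310.2364 degrees


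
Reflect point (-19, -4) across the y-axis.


Reflection across y-axis: (x, y) -> (-x, y)
(-19, -4) -> (19, -4)

(19, -4)


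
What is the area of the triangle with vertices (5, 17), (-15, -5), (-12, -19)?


Area = |x1(y2-y3) + x2(y3-y1) + x3(y1-y2)| / 2
= |5*(-5--19) + -15*(-19-17) + -12*(17--5)| / 2
= 173

173


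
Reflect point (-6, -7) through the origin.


Reflection through origin: (x, y) -> (-x, -y)
(-6, -7) -> (6, 7)

(6, 7)


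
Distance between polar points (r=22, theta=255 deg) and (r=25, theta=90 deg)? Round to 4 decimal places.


d = sqrt(r1^2 + r2^2 - 2*r1*r2*cos(t2-t1))
d = sqrt(22^2 + 25^2 - 2*22*25*cos(90-255)) = 46.5996

46.5996


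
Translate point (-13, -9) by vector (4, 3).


Translation: (x+dx, y+dy) = (-13+4, -9+3) = (-9, -6)

(-9, -6)


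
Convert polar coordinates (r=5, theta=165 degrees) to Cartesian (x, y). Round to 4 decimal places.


x = 5 * cos(165) = -4.8296
y = 5 * sin(165) = 1.2941

(-4.8296, 1.2941)


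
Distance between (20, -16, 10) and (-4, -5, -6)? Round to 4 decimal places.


d = sqrt((-4-20)^2 + (-5--16)^2 + (-6-10)^2) = 30.8707

30.8707


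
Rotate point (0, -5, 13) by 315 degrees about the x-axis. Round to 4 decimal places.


x' = 0
y' = -5*cos(315) - 13*sin(315) = 5.6569
z' = -5*sin(315) + 13*cos(315) = 12.7279

(0, 5.6569, 12.7279)


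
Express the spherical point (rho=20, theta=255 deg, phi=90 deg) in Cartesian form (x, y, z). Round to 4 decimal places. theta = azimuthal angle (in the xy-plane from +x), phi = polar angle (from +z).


x = 20 * sin(90) * cos(255) = -5.1764
y = 20 * sin(90) * sin(255) = -19.3185
z = 20 * cos(90) = 0

(-5.1764, -19.3185, 0)


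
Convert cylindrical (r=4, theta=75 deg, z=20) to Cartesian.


x = 4 * cos(75) = 1.0353
y = 4 * sin(75) = 3.8637
z = 20

(1.0353, 3.8637, 20)


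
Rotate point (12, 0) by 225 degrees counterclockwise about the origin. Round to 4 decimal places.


x' = 12*cos(225) - 0*sin(225) = -8.4853
y' = 12*sin(225) + 0*cos(225) = -8.4853

(-8.4853, -8.4853)


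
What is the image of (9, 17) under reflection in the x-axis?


Reflection across x-axis: (x, y) -> (x, -y)
(9, 17) -> (9, -17)

(9, -17)


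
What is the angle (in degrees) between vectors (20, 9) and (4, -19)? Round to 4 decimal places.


dot = 20*4 + 9*-19 = -91
|u| = 21.9317, |v| = 19.4165
cos(angle) = -0.2137
angle = 102.3391 degrees

102.3391 degrees


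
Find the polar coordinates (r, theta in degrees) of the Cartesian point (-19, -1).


r = sqrt((-19)^2 + (-1)^2) = 19.0263
theta = atan2(-1, -19) = 183.0128 degrees

r = 19.0263, theta = 183.0128 degrees


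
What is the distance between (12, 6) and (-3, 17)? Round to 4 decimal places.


d = sqrt((-3-12)^2 + (17-6)^2) = 18.6011

18.6011


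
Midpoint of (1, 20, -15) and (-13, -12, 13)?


Midpoint = ((1+-13)/2, (20+-12)/2, (-15+13)/2) = (-6, 4, -1)

(-6, 4, -1)


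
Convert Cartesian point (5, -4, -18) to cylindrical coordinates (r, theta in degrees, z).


r = sqrt(5^2 + (-4)^2) = 6.4031
theta = atan2(-4, 5) = 321.3402 deg
z = -18

r = 6.4031, theta = 321.3402 deg, z = -18


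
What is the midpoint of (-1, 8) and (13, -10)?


Midpoint = ((-1+13)/2, (8+-10)/2) = (6, -1)

(6, -1)


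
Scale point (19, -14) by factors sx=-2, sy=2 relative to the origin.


Scaling: (x*sx, y*sy) = (19*-2, -14*2) = (-38, -28)

(-38, -28)


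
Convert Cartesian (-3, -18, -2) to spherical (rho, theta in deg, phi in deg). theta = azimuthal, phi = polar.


rho = sqrt((-3)^2 + (-18)^2 + (-2)^2) = 18.3576
theta = atan2(-18, -3) = 260.5377 deg
phi = acos(-2/18.3576) = 96.2546 deg

rho = 18.3576, theta = 260.5377 deg, phi = 96.2546 deg


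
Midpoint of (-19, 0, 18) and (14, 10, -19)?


Midpoint = ((-19+14)/2, (0+10)/2, (18+-19)/2) = (-2.5, 5, -0.5)

(-2.5, 5, -0.5)


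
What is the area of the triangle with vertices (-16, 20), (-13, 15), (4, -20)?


Area = |x1(y2-y3) + x2(y3-y1) + x3(y1-y2)| / 2
= |-16*(15--20) + -13*(-20-20) + 4*(20-15)| / 2
= 10

10


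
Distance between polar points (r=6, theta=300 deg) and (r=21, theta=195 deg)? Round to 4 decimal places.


d = sqrt(r1^2 + r2^2 - 2*r1*r2*cos(t2-t1))
d = sqrt(6^2 + 21^2 - 2*6*21*cos(195-300)) = 23.2857

23.2857


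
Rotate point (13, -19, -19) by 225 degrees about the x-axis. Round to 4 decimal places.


x' = 13
y' = -19*cos(225) - -19*sin(225) = 0
z' = -19*sin(225) + -19*cos(225) = 26.8701

(13, 0, 26.8701)


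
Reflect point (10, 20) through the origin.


Reflection through origin: (x, y) -> (-x, -y)
(10, 20) -> (-10, -20)

(-10, -20)


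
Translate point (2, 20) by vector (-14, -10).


Translation: (x+dx, y+dy) = (2+-14, 20+-10) = (-12, 10)

(-12, 10)


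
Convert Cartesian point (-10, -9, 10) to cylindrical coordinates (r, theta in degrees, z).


r = sqrt((-10)^2 + (-9)^2) = 13.4536
theta = atan2(-9, -10) = 221.9872 deg
z = 10

r = 13.4536, theta = 221.9872 deg, z = 10


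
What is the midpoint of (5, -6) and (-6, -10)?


Midpoint = ((5+-6)/2, (-6+-10)/2) = (-0.5, -8)

(-0.5, -8)


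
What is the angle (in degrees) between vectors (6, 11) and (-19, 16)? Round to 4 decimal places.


dot = 6*-19 + 11*16 = 62
|u| = 12.53, |v| = 24.8395
cos(angle) = 0.1992
angle = 78.5096 degrees

78.5096 degrees


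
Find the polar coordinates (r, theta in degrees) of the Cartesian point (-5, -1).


r = sqrt((-5)^2 + (-1)^2) = 5.099
theta = atan2(-1, -5) = 191.3099 degrees

r = 5.099, theta = 191.3099 degrees


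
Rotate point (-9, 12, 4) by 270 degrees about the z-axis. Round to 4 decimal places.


x' = -9*cos(270) - 12*sin(270) = 12
y' = -9*sin(270) + 12*cos(270) = 9
z' = 4

(12, 9, 4)


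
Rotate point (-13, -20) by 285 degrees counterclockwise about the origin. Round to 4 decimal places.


x' = -13*cos(285) - -20*sin(285) = -22.6832
y' = -13*sin(285) + -20*cos(285) = 7.3807

(-22.6832, 7.3807)


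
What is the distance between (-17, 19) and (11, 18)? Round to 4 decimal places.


d = sqrt((11--17)^2 + (18-19)^2) = 28.0179

28.0179


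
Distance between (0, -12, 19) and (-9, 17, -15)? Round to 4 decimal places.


d = sqrt((-9-0)^2 + (17--12)^2 + (-15-19)^2) = 45.5851

45.5851


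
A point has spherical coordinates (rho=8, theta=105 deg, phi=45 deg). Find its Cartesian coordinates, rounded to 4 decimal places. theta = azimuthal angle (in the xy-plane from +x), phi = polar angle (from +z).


x = 8 * sin(45) * cos(105) = -1.4641
y = 8 * sin(45) * sin(105) = 5.4641
z = 8 * cos(45) = 5.6569

(-1.4641, 5.4641, 5.6569)


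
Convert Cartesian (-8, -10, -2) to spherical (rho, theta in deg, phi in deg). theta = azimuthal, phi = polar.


rho = sqrt((-8)^2 + (-10)^2 + (-2)^2) = 12.9615
theta = atan2(-10, -8) = 231.3402 deg
phi = acos(-2/12.9615) = 98.8764 deg

rho = 12.9615, theta = 231.3402 deg, phi = 98.8764 deg


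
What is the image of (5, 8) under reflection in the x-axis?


Reflection across x-axis: (x, y) -> (x, -y)
(5, 8) -> (5, -8)

(5, -8)


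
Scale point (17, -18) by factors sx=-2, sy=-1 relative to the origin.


Scaling: (x*sx, y*sy) = (17*-2, -18*-1) = (-34, 18)

(-34, 18)


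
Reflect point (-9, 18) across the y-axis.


Reflection across y-axis: (x, y) -> (-x, y)
(-9, 18) -> (9, 18)

(9, 18)


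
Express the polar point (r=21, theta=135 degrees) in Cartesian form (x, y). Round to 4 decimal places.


x = 21 * cos(135) = -14.8492
y = 21 * sin(135) = 14.8492

(-14.8492, 14.8492)


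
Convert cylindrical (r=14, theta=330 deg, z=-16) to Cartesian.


x = 14 * cos(330) = 12.1244
y = 14 * sin(330) = -7
z = -16

(12.1244, -7, -16)


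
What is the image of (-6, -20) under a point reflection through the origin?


Reflection through origin: (x, y) -> (-x, -y)
(-6, -20) -> (6, 20)

(6, 20)


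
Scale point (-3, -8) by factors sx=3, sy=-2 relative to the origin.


Scaling: (x*sx, y*sy) = (-3*3, -8*-2) = (-9, 16)

(-9, 16)


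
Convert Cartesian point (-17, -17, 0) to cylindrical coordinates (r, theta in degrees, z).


r = sqrt((-17)^2 + (-17)^2) = 24.0416
theta = atan2(-17, -17) = 225 deg
z = 0

r = 24.0416, theta = 225 deg, z = 0


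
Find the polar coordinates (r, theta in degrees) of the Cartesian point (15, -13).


r = sqrt(15^2 + (-13)^2) = 19.8494
theta = atan2(-13, 15) = 319.0856 degrees

r = 19.8494, theta = 319.0856 degrees


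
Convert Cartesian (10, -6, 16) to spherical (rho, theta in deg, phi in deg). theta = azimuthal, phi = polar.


rho = sqrt(10^2 + (-6)^2 + 16^2) = 19.799
theta = atan2(-6, 10) = 329.0362 deg
phi = acos(16/19.799) = 36.0871 deg

rho = 19.799, theta = 329.0362 deg, phi = 36.0871 deg


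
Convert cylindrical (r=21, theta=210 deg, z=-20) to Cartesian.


x = 21 * cos(210) = -18.1865
y = 21 * sin(210) = -10.5
z = -20

(-18.1865, -10.5, -20)


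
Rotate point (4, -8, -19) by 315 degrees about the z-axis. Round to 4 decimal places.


x' = 4*cos(315) - -8*sin(315) = -2.8284
y' = 4*sin(315) + -8*cos(315) = -8.4853
z' = -19

(-2.8284, -8.4853, -19)


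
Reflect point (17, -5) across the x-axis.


Reflection across x-axis: (x, y) -> (x, -y)
(17, -5) -> (17, 5)

(17, 5)


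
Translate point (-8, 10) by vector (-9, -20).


Translation: (x+dx, y+dy) = (-8+-9, 10+-20) = (-17, -10)

(-17, -10)


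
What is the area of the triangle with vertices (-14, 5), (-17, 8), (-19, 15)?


Area = |x1(y2-y3) + x2(y3-y1) + x3(y1-y2)| / 2
= |-14*(8-15) + -17*(15-5) + -19*(5-8)| / 2
= 7.5

7.5


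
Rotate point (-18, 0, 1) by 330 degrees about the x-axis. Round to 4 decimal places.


x' = -18
y' = 0*cos(330) - 1*sin(330) = 0.5
z' = 0*sin(330) + 1*cos(330) = 0.866

(-18, 0.5, 0.866)


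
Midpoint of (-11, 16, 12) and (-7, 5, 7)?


Midpoint = ((-11+-7)/2, (16+5)/2, (12+7)/2) = (-9, 10.5, 9.5)

(-9, 10.5, 9.5)


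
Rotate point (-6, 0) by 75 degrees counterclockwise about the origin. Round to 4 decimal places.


x' = -6*cos(75) - 0*sin(75) = -1.5529
y' = -6*sin(75) + 0*cos(75) = -5.7956

(-1.5529, -5.7956)


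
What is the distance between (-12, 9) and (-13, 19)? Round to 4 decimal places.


d = sqrt((-13--12)^2 + (19-9)^2) = 10.0499

10.0499


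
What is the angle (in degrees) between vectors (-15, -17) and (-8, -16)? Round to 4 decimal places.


dot = -15*-8 + -17*-16 = 392
|u| = 22.6716, |v| = 17.8885
cos(angle) = 0.9666
angle = 14.8586 degrees

14.8586 degrees


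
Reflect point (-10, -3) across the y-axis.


Reflection across y-axis: (x, y) -> (-x, y)
(-10, -3) -> (10, -3)

(10, -3)


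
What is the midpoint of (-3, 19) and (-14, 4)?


Midpoint = ((-3+-14)/2, (19+4)/2) = (-8.5, 11.5)

(-8.5, 11.5)


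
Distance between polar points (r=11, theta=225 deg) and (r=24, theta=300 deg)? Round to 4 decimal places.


d = sqrt(r1^2 + r2^2 - 2*r1*r2*cos(t2-t1))
d = sqrt(11^2 + 24^2 - 2*11*24*cos(300-225)) = 23.6716

23.6716
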